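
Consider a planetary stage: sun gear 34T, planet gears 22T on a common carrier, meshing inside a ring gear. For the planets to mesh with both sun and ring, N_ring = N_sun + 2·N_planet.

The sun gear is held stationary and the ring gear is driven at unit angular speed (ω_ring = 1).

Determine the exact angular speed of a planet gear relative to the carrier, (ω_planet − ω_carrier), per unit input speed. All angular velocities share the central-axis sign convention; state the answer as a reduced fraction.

663/616

N_ring = 34 + 2·22 = 78
34(ω_s−ω_c) = −78(ω_r−ω_c),  ω_s=0, ω_r=1
34(0−ω_c) = −78(1−ω_c)  ⇒  112ω_c = 78  ⇒  ω_c = 39/56
sun–planet: 34·(0−39/56) = −22·(ω_p−ω_c)  ⇒  ω_p−ω_c = −(34/22)·(-39/56) = 663/616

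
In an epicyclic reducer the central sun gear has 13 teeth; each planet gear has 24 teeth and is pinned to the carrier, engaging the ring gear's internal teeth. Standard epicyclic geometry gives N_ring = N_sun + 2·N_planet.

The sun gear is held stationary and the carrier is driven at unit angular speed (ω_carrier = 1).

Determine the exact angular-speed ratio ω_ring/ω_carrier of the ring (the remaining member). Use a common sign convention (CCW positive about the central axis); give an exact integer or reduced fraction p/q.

N_ring = 13 + 2·24 = 61
13(ω_s−ω_c) = −61(ω_r−ω_c),  ω_s=0, ω_c=1
ω_r = 1 − (13/61)(0−1) = 74/61
ω_r/ω_c = 74/61

74/61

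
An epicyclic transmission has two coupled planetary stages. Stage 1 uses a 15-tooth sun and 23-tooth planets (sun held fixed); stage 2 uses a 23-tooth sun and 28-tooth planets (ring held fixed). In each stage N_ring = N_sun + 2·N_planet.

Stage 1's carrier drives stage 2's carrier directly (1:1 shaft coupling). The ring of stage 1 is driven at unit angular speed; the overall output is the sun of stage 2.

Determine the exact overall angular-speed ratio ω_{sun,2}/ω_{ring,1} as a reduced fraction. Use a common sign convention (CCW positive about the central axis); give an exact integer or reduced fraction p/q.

Stage 1: N_ring = 15 + 2·23 = 61
Stage 1: 15(ω_s−ω_c) = −61(ω_r−ω_c),  ω_s=0, ω_r=1
Stage 1: 15(0−ω_c) = −61(1−ω_c)  ⇒  76ω_c = 61  ⇒  ω_c = 61/76
  ⇒ ω_c¹/ω_r¹ = 61/76
Stage 2: N_ring = 23 + 2·28 = 79
Stage 2: 23(ω_s−ω_c) = −79(ω_r−ω_c),  ω_r=0, ω_c=1
Stage 2: ω_s = 1 − (79/23)(0−1) = 102/23
  ⇒ ω_s²/ω_c² = 102/23
Coupling ω_c² = ω_c¹ ⇒ overall = 61/76 × 102/23 = 3111/874

3111/874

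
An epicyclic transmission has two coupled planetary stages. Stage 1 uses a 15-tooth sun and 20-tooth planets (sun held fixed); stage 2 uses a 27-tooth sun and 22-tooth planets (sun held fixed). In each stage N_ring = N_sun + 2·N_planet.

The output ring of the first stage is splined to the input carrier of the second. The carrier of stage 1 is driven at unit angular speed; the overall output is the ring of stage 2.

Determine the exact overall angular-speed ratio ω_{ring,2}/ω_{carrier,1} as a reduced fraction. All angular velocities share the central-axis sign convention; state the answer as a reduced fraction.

Stage 1: N_ring = 15 + 2·20 = 55
Stage 1: 15(ω_s−ω_c) = −55(ω_r−ω_c),  ω_s=0, ω_c=1
Stage 1: ω_r = 1 − (15/55)(0−1) = 14/11
  ⇒ ω_r¹/ω_c¹ = 14/11
Stage 2: N_ring = 27 + 2·22 = 71
Stage 2: 27(ω_s−ω_c) = −71(ω_r−ω_c),  ω_s=0, ω_c=1
Stage 2: ω_r = 1 − (27/71)(0−1) = 98/71
  ⇒ ω_r²/ω_c² = 98/71
Coupling ω_c² = ω_r¹ ⇒ overall = 14/11 × 98/71 = 1372/781

1372/781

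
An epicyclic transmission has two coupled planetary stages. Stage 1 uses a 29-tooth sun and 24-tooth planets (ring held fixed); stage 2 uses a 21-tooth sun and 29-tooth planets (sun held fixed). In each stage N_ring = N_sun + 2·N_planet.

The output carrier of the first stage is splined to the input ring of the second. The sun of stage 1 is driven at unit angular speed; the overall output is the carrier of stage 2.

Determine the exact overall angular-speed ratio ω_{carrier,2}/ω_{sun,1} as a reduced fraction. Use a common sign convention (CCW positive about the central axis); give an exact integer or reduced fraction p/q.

Stage 1: N_ring = 29 + 2·24 = 77
Stage 1: 29(ω_s−ω_c) = −77(ω_r−ω_c),  ω_r=0, ω_s=1
Stage 1: 29(1−ω_c) = −77(0−ω_c)  ⇒  106ω_c = 29  ⇒  ω_c = 29/106
  ⇒ ω_c¹/ω_s¹ = 29/106
Stage 2: N_ring = 21 + 2·29 = 79
Stage 2: 21(ω_s−ω_c) = −79(ω_r−ω_c),  ω_s=0, ω_r=1
Stage 2: 21(0−ω_c) = −79(1−ω_c)  ⇒  100ω_c = 79  ⇒  ω_c = 79/100
  ⇒ ω_c²/ω_r² = 79/100
Coupling ω_r² = ω_c¹ ⇒ overall = 29/106 × 79/100 = 2291/10600

2291/10600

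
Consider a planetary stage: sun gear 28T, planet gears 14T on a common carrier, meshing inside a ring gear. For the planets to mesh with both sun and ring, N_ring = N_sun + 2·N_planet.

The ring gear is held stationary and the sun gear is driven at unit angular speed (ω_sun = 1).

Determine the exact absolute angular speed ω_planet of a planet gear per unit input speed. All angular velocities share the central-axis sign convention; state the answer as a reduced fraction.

-1

N_ring = 28 + 2·14 = 56
28(ω_s−ω_c) = −56(ω_r−ω_c),  ω_r=0, ω_s=1
28(1−ω_c) = −56(0−ω_c)  ⇒  84ω_c = 28  ⇒  ω_c = 1/3
sun–planet: 28·(1−1/3) = −14·(ω_p−ω_c)  ⇒  ω_p−ω_c = −(28/14)·(2/3) = -4/3
ω_p = 1/3 − 4/3 = -1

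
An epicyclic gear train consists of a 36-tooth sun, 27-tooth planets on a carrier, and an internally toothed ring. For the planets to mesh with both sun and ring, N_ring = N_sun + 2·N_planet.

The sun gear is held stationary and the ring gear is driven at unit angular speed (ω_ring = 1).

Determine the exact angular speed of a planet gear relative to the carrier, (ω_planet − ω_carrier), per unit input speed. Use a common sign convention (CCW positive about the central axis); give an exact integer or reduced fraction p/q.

20/21

N_ring = 36 + 2·27 = 90
36(ω_s−ω_c) = −90(ω_r−ω_c),  ω_s=0, ω_r=1
36(0−ω_c) = −90(1−ω_c)  ⇒  126ω_c = 90  ⇒  ω_c = 5/7
sun–planet: 36·(0−5/7) = −27·(ω_p−ω_c)  ⇒  ω_p−ω_c = −(36/27)·(-5/7) = 20/21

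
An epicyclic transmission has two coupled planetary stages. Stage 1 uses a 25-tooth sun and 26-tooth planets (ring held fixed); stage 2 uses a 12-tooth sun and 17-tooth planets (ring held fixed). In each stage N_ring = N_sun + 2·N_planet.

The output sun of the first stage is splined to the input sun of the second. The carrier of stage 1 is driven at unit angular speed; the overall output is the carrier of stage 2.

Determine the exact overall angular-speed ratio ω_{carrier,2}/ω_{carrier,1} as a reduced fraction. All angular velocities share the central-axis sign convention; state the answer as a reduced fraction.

Stage 1: N_ring = 25 + 2·26 = 77
Stage 1: 25(ω_s−ω_c) = −77(ω_r−ω_c),  ω_r=0, ω_c=1
Stage 1: ω_s = 1 − (77/25)(0−1) = 102/25
  ⇒ ω_s¹/ω_c¹ = 102/25
Stage 2: N_ring = 12 + 2·17 = 46
Stage 2: 12(ω_s−ω_c) = −46(ω_r−ω_c),  ω_r=0, ω_s=1
Stage 2: 12(1−ω_c) = −46(0−ω_c)  ⇒  58ω_c = 12  ⇒  ω_c = 6/29
  ⇒ ω_c²/ω_s² = 6/29
Coupling ω_s² = ω_s¹ ⇒ overall = 102/25 × 6/29 = 612/725

612/725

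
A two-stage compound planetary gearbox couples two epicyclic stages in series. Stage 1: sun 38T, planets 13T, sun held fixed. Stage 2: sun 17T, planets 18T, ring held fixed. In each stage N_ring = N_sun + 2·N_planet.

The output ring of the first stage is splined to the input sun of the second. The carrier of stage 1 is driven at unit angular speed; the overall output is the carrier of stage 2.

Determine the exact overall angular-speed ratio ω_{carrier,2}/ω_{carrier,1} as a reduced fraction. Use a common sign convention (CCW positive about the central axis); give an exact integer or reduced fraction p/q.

Stage 1: N_ring = 38 + 2·13 = 64
Stage 1: 38(ω_s−ω_c) = −64(ω_r−ω_c),  ω_s=0, ω_c=1
Stage 1: ω_r = 1 − (38/64)(0−1) = 51/32
  ⇒ ω_r¹/ω_c¹ = 51/32
Stage 2: N_ring = 17 + 2·18 = 53
Stage 2: 17(ω_s−ω_c) = −53(ω_r−ω_c),  ω_r=0, ω_s=1
Stage 2: 17(1−ω_c) = −53(0−ω_c)  ⇒  70ω_c = 17  ⇒  ω_c = 17/70
  ⇒ ω_c²/ω_s² = 17/70
Coupling ω_s² = ω_r¹ ⇒ overall = 51/32 × 17/70 = 867/2240

867/2240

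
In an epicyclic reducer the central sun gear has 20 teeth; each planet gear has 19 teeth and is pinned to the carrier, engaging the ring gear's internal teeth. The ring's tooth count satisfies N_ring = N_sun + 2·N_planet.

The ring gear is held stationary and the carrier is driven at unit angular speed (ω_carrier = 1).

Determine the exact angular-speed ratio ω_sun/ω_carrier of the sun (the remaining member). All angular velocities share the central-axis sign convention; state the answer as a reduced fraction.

N_ring = 20 + 2·19 = 58
20(ω_s−ω_c) = −58(ω_r−ω_c),  ω_r=0, ω_c=1
ω_s = 1 − (58/20)(0−1) = 39/10
ω_s/ω_c = 39/10

39/10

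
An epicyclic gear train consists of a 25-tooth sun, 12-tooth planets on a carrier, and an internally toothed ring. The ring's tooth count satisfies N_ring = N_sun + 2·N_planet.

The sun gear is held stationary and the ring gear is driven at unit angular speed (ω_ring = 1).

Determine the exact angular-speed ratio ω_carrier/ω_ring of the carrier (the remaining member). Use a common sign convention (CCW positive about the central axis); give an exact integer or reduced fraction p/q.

N_ring = 25 + 2·12 = 49
25(ω_s−ω_c) = −49(ω_r−ω_c),  ω_s=0, ω_r=1
25(0−ω_c) = −49(1−ω_c)  ⇒  74ω_c = 49  ⇒  ω_c = 49/74
ω_c/ω_r = 49/74

49/74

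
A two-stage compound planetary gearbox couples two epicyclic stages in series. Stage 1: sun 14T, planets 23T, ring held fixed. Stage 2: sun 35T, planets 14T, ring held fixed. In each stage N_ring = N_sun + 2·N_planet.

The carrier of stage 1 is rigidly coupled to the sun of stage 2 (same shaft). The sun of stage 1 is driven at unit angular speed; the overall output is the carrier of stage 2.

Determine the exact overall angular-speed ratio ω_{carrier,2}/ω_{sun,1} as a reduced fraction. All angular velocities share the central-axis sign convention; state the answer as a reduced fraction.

5/74

Stage 1: N_ring = 14 + 2·23 = 60
Stage 1: 14(ω_s−ω_c) = −60(ω_r−ω_c),  ω_r=0, ω_s=1
Stage 1: 14(1−ω_c) = −60(0−ω_c)  ⇒  74ω_c = 14  ⇒  ω_c = 7/37
  ⇒ ω_c¹/ω_s¹ = 7/37
Stage 2: N_ring = 35 + 2·14 = 63
Stage 2: 35(ω_s−ω_c) = −63(ω_r−ω_c),  ω_r=0, ω_s=1
Stage 2: 35(1−ω_c) = −63(0−ω_c)  ⇒  98ω_c = 35  ⇒  ω_c = 5/14
  ⇒ ω_c²/ω_s² = 5/14
Coupling ω_s² = ω_c¹ ⇒ overall = 7/37 × 5/14 = 5/74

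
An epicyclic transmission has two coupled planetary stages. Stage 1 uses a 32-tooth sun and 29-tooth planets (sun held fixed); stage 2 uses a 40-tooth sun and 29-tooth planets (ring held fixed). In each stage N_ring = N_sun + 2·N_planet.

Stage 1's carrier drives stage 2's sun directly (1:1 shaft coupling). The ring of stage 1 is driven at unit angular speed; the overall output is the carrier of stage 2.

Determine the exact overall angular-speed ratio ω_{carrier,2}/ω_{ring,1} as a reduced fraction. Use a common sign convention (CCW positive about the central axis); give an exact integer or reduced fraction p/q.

300/1403

Stage 1: N_ring = 32 + 2·29 = 90
Stage 1: 32(ω_s−ω_c) = −90(ω_r−ω_c),  ω_s=0, ω_r=1
Stage 1: 32(0−ω_c) = −90(1−ω_c)  ⇒  122ω_c = 90  ⇒  ω_c = 45/61
  ⇒ ω_c¹/ω_r¹ = 45/61
Stage 2: N_ring = 40 + 2·29 = 98
Stage 2: 40(ω_s−ω_c) = −98(ω_r−ω_c),  ω_r=0, ω_s=1
Stage 2: 40(1−ω_c) = −98(0−ω_c)  ⇒  138ω_c = 40  ⇒  ω_c = 20/69
  ⇒ ω_c²/ω_s² = 20/69
Coupling ω_s² = ω_c¹ ⇒ overall = 45/61 × 20/69 = 300/1403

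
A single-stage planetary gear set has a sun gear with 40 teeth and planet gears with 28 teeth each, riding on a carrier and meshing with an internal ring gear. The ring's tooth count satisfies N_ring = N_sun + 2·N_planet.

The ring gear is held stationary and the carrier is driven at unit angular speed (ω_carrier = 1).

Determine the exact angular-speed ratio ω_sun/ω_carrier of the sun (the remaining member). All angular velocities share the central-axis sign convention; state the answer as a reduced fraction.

17/5

N_ring = 40 + 2·28 = 96
40(ω_s−ω_c) = −96(ω_r−ω_c),  ω_r=0, ω_c=1
ω_s = 1 − (96/40)(0−1) = 17/5
ω_s/ω_c = 17/5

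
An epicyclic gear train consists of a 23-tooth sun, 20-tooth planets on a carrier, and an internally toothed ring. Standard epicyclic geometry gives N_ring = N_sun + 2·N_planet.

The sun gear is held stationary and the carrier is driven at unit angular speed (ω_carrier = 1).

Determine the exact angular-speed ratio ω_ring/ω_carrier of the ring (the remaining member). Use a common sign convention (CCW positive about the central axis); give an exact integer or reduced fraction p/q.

86/63

N_ring = 23 + 2·20 = 63
23(ω_s−ω_c) = −63(ω_r−ω_c),  ω_s=0, ω_c=1
ω_r = 1 − (23/63)(0−1) = 86/63
ω_r/ω_c = 86/63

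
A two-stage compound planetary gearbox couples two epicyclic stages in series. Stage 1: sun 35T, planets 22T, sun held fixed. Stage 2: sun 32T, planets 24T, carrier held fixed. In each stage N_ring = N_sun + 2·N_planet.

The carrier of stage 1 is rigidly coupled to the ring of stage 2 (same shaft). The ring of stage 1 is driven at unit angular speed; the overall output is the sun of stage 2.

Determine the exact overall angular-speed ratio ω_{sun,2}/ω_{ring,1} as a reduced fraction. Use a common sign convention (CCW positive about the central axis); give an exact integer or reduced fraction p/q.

Stage 1: N_ring = 35 + 2·22 = 79
Stage 1: 35(ω_s−ω_c) = −79(ω_r−ω_c),  ω_s=0, ω_r=1
Stage 1: 35(0−ω_c) = −79(1−ω_c)  ⇒  114ω_c = 79  ⇒  ω_c = 79/114
  ⇒ ω_c¹/ω_r¹ = 79/114
Stage 2: N_ring = 32 + 2·24 = 80
Stage 2: 32(ω_s−ω_c) = −80(ω_r−ω_c),  ω_c=0, ω_r=1
Stage 2: ω_s = 0 − (80/32)(1−0) = -5/2
  ⇒ ω_s²/ω_r² = -5/2
Coupling ω_r² = ω_c¹ ⇒ overall = 79/114 × -5/2 = -395/228

-395/228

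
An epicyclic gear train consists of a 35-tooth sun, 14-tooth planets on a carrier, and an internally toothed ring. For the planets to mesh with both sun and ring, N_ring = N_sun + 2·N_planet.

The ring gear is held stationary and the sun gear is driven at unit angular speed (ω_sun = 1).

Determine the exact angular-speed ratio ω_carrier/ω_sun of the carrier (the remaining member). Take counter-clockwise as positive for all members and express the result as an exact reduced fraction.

N_ring = 35 + 2·14 = 63
35(ω_s−ω_c) = −63(ω_r−ω_c),  ω_r=0, ω_s=1
35(1−ω_c) = −63(0−ω_c)  ⇒  98ω_c = 35  ⇒  ω_c = 5/14
ω_c/ω_s = 5/14

5/14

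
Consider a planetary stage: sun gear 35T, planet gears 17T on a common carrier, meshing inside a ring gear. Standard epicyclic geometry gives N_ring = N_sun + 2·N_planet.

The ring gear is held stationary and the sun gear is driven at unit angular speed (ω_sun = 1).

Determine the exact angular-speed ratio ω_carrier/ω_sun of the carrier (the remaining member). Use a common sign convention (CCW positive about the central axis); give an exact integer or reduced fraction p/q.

35/104

N_ring = 35 + 2·17 = 69
35(ω_s−ω_c) = −69(ω_r−ω_c),  ω_r=0, ω_s=1
35(1−ω_c) = −69(0−ω_c)  ⇒  104ω_c = 35  ⇒  ω_c = 35/104
ω_c/ω_s = 35/104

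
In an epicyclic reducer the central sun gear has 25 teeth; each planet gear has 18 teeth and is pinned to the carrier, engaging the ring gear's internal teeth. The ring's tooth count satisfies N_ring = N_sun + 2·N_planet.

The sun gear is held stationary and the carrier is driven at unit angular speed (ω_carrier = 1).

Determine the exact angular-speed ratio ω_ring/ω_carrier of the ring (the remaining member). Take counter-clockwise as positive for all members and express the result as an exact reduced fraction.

86/61

N_ring = 25 + 2·18 = 61
25(ω_s−ω_c) = −61(ω_r−ω_c),  ω_s=0, ω_c=1
ω_r = 1 − (25/61)(0−1) = 86/61
ω_r/ω_c = 86/61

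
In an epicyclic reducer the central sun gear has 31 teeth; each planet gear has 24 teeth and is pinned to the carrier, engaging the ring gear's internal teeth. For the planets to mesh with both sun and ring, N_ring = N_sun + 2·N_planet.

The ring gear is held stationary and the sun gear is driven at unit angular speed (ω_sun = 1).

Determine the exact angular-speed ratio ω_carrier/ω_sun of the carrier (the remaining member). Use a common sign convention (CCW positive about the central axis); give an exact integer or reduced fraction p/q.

31/110

N_ring = 31 + 2·24 = 79
31(ω_s−ω_c) = −79(ω_r−ω_c),  ω_r=0, ω_s=1
31(1−ω_c) = −79(0−ω_c)  ⇒  110ω_c = 31  ⇒  ω_c = 31/110
ω_c/ω_s = 31/110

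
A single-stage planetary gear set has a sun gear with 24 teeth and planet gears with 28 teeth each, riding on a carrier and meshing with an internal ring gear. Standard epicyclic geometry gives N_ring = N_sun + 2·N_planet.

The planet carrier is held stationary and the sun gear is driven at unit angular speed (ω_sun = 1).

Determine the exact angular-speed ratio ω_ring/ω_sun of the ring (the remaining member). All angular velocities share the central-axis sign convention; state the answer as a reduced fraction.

N_ring = 24 + 2·28 = 80
24(ω_s−ω_c) = −80(ω_r−ω_c),  ω_c=0, ω_s=1
ω_r = 0 − (24/80)(1−0) = -3/10
ω_r/ω_s = -3/10

-3/10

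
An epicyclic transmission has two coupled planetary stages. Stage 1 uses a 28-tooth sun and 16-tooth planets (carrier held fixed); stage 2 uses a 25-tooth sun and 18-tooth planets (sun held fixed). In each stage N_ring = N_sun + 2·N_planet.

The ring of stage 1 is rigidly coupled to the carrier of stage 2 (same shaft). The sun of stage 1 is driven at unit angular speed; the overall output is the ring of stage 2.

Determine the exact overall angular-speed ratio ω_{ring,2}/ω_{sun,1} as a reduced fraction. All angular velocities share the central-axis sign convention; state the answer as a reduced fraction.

-602/915

Stage 1: N_ring = 28 + 2·16 = 60
Stage 1: 28(ω_s−ω_c) = −60(ω_r−ω_c),  ω_c=0, ω_s=1
Stage 1: ω_r = 0 − (28/60)(1−0) = -7/15
  ⇒ ω_r¹/ω_s¹ = -7/15
Stage 2: N_ring = 25 + 2·18 = 61
Stage 2: 25(ω_s−ω_c) = −61(ω_r−ω_c),  ω_s=0, ω_c=1
Stage 2: ω_r = 1 − (25/61)(0−1) = 86/61
  ⇒ ω_r²/ω_c² = 86/61
Coupling ω_c² = ω_r¹ ⇒ overall = -7/15 × 86/61 = -602/915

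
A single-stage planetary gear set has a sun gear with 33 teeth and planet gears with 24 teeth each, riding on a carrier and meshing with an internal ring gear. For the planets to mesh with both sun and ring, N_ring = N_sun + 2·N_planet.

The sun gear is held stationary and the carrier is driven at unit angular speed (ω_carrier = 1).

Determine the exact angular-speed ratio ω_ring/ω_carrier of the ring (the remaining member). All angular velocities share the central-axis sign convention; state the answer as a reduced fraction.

38/27

N_ring = 33 + 2·24 = 81
33(ω_s−ω_c) = −81(ω_r−ω_c),  ω_s=0, ω_c=1
ω_r = 1 − (33/81)(0−1) = 38/27
ω_r/ω_c = 38/27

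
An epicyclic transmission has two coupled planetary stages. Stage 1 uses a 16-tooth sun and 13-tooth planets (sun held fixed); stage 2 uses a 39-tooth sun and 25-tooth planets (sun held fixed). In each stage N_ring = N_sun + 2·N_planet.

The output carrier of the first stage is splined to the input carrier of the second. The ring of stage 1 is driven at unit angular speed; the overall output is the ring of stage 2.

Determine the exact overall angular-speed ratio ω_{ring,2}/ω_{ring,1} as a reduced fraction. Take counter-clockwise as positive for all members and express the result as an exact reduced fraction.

2688/2581

Stage 1: N_ring = 16 + 2·13 = 42
Stage 1: 16(ω_s−ω_c) = −42(ω_r−ω_c),  ω_s=0, ω_r=1
Stage 1: 16(0−ω_c) = −42(1−ω_c)  ⇒  58ω_c = 42  ⇒  ω_c = 21/29
  ⇒ ω_c¹/ω_r¹ = 21/29
Stage 2: N_ring = 39 + 2·25 = 89
Stage 2: 39(ω_s−ω_c) = −89(ω_r−ω_c),  ω_s=0, ω_c=1
Stage 2: ω_r = 1 − (39/89)(0−1) = 128/89
  ⇒ ω_r²/ω_c² = 128/89
Coupling ω_c² = ω_c¹ ⇒ overall = 21/29 × 128/89 = 2688/2581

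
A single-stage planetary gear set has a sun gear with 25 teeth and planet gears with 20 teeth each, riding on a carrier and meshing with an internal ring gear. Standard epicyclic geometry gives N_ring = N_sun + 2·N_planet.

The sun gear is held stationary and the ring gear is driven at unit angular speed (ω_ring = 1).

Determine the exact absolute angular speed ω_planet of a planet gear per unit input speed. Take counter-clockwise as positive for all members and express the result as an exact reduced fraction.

13/8

N_ring = 25 + 2·20 = 65
25(ω_s−ω_c) = −65(ω_r−ω_c),  ω_s=0, ω_r=1
25(0−ω_c) = −65(1−ω_c)  ⇒  90ω_c = 65  ⇒  ω_c = 13/18
sun–planet: 25·(0−13/18) = −20·(ω_p−ω_c)  ⇒  ω_p−ω_c = −(25/20)·(-13/18) = 65/72
ω_p = 13/18 + 65/72 = 13/8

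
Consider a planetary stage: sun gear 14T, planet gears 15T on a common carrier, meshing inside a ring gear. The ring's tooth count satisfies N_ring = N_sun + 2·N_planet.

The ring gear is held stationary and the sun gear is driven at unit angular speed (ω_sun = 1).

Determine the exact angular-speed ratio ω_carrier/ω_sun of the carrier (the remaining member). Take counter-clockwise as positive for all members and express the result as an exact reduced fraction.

7/29

N_ring = 14 + 2·15 = 44
14(ω_s−ω_c) = −44(ω_r−ω_c),  ω_r=0, ω_s=1
14(1−ω_c) = −44(0−ω_c)  ⇒  58ω_c = 14  ⇒  ω_c = 7/29
ω_c/ω_s = 7/29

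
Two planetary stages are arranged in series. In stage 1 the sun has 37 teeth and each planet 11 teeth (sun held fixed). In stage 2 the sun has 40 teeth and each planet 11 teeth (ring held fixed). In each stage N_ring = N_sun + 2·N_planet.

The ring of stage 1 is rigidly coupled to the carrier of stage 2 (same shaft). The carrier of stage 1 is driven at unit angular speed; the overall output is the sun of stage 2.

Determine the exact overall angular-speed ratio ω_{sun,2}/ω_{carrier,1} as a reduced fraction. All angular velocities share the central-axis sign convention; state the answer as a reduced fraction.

Stage 1: N_ring = 37 + 2·11 = 59
Stage 1: 37(ω_s−ω_c) = −59(ω_r−ω_c),  ω_s=0, ω_c=1
Stage 1: ω_r = 1 − (37/59)(0−1) = 96/59
  ⇒ ω_r¹/ω_c¹ = 96/59
Stage 2: N_ring = 40 + 2·11 = 62
Stage 2: 40(ω_s−ω_c) = −62(ω_r−ω_c),  ω_r=0, ω_c=1
Stage 2: ω_s = 1 − (62/40)(0−1) = 51/20
  ⇒ ω_s²/ω_c² = 51/20
Coupling ω_c² = ω_r¹ ⇒ overall = 96/59 × 51/20 = 1224/295

1224/295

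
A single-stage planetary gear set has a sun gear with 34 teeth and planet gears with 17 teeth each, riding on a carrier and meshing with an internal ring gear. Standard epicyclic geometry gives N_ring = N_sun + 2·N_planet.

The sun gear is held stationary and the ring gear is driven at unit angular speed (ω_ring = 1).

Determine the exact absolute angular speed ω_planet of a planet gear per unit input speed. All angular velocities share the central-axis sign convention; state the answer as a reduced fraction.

2

N_ring = 34 + 2·17 = 68
34(ω_s−ω_c) = −68(ω_r−ω_c),  ω_s=0, ω_r=1
34(0−ω_c) = −68(1−ω_c)  ⇒  102ω_c = 68  ⇒  ω_c = 2/3
sun–planet: 34·(0−2/3) = −17·(ω_p−ω_c)  ⇒  ω_p−ω_c = −(34/17)·(-2/3) = 4/3
ω_p = 2/3 + 4/3 = 2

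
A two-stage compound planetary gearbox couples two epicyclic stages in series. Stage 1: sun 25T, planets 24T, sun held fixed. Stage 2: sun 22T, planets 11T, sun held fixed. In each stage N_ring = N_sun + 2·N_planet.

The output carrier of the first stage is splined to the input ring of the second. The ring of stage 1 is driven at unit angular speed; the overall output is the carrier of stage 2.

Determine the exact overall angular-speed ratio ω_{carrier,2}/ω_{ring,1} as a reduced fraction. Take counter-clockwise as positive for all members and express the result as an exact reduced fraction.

73/147

Stage 1: N_ring = 25 + 2·24 = 73
Stage 1: 25(ω_s−ω_c) = −73(ω_r−ω_c),  ω_s=0, ω_r=1
Stage 1: 25(0−ω_c) = −73(1−ω_c)  ⇒  98ω_c = 73  ⇒  ω_c = 73/98
  ⇒ ω_c¹/ω_r¹ = 73/98
Stage 2: N_ring = 22 + 2·11 = 44
Stage 2: 22(ω_s−ω_c) = −44(ω_r−ω_c),  ω_s=0, ω_r=1
Stage 2: 22(0−ω_c) = −44(1−ω_c)  ⇒  66ω_c = 44  ⇒  ω_c = 2/3
  ⇒ ω_c²/ω_r² = 2/3
Coupling ω_r² = ω_c¹ ⇒ overall = 73/98 × 2/3 = 73/147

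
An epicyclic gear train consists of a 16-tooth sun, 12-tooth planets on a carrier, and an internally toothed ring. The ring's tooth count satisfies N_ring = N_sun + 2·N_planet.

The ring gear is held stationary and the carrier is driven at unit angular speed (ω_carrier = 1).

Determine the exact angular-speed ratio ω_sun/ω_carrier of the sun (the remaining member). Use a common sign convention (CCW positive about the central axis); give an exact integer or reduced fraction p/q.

7/2

N_ring = 16 + 2·12 = 40
16(ω_s−ω_c) = −40(ω_r−ω_c),  ω_r=0, ω_c=1
ω_s = 1 − (40/16)(0−1) = 7/2
ω_s/ω_c = 7/2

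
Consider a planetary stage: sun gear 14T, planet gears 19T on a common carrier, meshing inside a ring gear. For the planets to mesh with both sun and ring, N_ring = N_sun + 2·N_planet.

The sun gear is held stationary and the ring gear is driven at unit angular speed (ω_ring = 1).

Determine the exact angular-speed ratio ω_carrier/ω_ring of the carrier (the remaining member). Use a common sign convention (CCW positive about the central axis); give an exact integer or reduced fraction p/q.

N_ring = 14 + 2·19 = 52
14(ω_s−ω_c) = −52(ω_r−ω_c),  ω_s=0, ω_r=1
14(0−ω_c) = −52(1−ω_c)  ⇒  66ω_c = 52  ⇒  ω_c = 26/33
ω_c/ω_r = 26/33

26/33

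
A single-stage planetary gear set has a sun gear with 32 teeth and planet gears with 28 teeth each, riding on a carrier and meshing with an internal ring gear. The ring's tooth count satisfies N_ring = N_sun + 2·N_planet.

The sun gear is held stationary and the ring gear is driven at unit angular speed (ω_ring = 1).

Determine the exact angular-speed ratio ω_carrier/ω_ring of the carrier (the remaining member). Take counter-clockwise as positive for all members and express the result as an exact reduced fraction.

11/15

N_ring = 32 + 2·28 = 88
32(ω_s−ω_c) = −88(ω_r−ω_c),  ω_s=0, ω_r=1
32(0−ω_c) = −88(1−ω_c)  ⇒  120ω_c = 88  ⇒  ω_c = 11/15
ω_c/ω_r = 11/15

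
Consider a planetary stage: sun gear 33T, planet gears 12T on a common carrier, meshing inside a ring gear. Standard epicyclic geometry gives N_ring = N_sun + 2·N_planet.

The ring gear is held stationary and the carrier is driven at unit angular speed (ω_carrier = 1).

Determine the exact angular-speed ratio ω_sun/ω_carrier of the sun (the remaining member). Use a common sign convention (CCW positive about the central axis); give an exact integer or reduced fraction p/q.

N_ring = 33 + 2·12 = 57
33(ω_s−ω_c) = −57(ω_r−ω_c),  ω_r=0, ω_c=1
ω_s = 1 − (57/33)(0−1) = 30/11
ω_s/ω_c = 30/11

30/11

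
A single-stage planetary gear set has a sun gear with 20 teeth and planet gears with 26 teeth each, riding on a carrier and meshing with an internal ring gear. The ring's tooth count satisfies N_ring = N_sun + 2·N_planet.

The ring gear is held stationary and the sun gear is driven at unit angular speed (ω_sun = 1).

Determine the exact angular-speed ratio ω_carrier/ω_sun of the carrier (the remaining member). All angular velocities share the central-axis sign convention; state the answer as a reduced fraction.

5/23

N_ring = 20 + 2·26 = 72
20(ω_s−ω_c) = −72(ω_r−ω_c),  ω_r=0, ω_s=1
20(1−ω_c) = −72(0−ω_c)  ⇒  92ω_c = 20  ⇒  ω_c = 5/23
ω_c/ω_s = 5/23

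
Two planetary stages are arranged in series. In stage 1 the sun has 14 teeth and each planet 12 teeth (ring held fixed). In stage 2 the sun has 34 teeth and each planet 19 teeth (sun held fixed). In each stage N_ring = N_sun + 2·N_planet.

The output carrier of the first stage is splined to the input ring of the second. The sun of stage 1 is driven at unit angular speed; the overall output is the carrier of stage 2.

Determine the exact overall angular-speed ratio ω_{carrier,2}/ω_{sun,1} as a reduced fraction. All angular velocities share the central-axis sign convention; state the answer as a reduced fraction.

Stage 1: N_ring = 14 + 2·12 = 38
Stage 1: 14(ω_s−ω_c) = −38(ω_r−ω_c),  ω_r=0, ω_s=1
Stage 1: 14(1−ω_c) = −38(0−ω_c)  ⇒  52ω_c = 14  ⇒  ω_c = 7/26
  ⇒ ω_c¹/ω_s¹ = 7/26
Stage 2: N_ring = 34 + 2·19 = 72
Stage 2: 34(ω_s−ω_c) = −72(ω_r−ω_c),  ω_s=0, ω_r=1
Stage 2: 34(0−ω_c) = −72(1−ω_c)  ⇒  106ω_c = 72  ⇒  ω_c = 36/53
  ⇒ ω_c²/ω_r² = 36/53
Coupling ω_r² = ω_c¹ ⇒ overall = 7/26 × 36/53 = 126/689

126/689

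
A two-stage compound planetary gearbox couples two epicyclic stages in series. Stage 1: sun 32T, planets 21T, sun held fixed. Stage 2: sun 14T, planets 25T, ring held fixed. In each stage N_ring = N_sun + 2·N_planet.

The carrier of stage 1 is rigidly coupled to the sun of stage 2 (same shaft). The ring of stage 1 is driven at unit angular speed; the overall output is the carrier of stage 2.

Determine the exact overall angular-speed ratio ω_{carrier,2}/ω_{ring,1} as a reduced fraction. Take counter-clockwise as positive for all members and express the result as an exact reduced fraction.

Stage 1: N_ring = 32 + 2·21 = 74
Stage 1: 32(ω_s−ω_c) = −74(ω_r−ω_c),  ω_s=0, ω_r=1
Stage 1: 32(0−ω_c) = −74(1−ω_c)  ⇒  106ω_c = 74  ⇒  ω_c = 37/53
  ⇒ ω_c¹/ω_r¹ = 37/53
Stage 2: N_ring = 14 + 2·25 = 64
Stage 2: 14(ω_s−ω_c) = −64(ω_r−ω_c),  ω_r=0, ω_s=1
Stage 2: 14(1−ω_c) = −64(0−ω_c)  ⇒  78ω_c = 14  ⇒  ω_c = 7/39
  ⇒ ω_c²/ω_s² = 7/39
Coupling ω_s² = ω_c¹ ⇒ overall = 37/53 × 7/39 = 259/2067

259/2067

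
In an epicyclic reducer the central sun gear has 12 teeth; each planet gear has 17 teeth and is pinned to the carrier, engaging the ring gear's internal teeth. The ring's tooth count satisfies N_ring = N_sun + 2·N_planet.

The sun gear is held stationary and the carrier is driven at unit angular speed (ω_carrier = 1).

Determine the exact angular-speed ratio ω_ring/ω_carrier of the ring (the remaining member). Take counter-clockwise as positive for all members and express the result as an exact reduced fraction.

29/23

N_ring = 12 + 2·17 = 46
12(ω_s−ω_c) = −46(ω_r−ω_c),  ω_s=0, ω_c=1
ω_r = 1 − (12/46)(0−1) = 29/23
ω_r/ω_c = 29/23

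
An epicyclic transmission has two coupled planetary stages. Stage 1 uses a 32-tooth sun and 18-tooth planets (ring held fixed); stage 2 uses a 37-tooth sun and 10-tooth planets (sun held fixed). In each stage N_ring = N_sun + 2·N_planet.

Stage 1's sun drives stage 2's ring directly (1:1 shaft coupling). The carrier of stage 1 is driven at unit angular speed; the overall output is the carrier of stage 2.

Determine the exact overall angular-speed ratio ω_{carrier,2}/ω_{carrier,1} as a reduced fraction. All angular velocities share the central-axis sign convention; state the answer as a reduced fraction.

Stage 1: N_ring = 32 + 2·18 = 68
Stage 1: 32(ω_s−ω_c) = −68(ω_r−ω_c),  ω_r=0, ω_c=1
Stage 1: ω_s = 1 − (68/32)(0−1) = 25/8
  ⇒ ω_s¹/ω_c¹ = 25/8
Stage 2: N_ring = 37 + 2·10 = 57
Stage 2: 37(ω_s−ω_c) = −57(ω_r−ω_c),  ω_s=0, ω_r=1
Stage 2: 37(0−ω_c) = −57(1−ω_c)  ⇒  94ω_c = 57  ⇒  ω_c = 57/94
  ⇒ ω_c²/ω_r² = 57/94
Coupling ω_r² = ω_s¹ ⇒ overall = 25/8 × 57/94 = 1425/752

1425/752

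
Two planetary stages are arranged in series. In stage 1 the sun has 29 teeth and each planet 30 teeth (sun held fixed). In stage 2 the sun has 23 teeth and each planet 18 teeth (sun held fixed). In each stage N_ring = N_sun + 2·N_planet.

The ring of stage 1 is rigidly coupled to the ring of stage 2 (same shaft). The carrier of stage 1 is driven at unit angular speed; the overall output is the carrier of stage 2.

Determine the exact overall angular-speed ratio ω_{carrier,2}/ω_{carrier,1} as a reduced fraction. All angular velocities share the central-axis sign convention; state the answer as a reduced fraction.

Stage 1: N_ring = 29 + 2·30 = 89
Stage 1: 29(ω_s−ω_c) = −89(ω_r−ω_c),  ω_s=0, ω_c=1
Stage 1: ω_r = 1 − (29/89)(0−1) = 118/89
  ⇒ ω_r¹/ω_c¹ = 118/89
Stage 2: N_ring = 23 + 2·18 = 59
Stage 2: 23(ω_s−ω_c) = −59(ω_r−ω_c),  ω_s=0, ω_r=1
Stage 2: 23(0−ω_c) = −59(1−ω_c)  ⇒  82ω_c = 59  ⇒  ω_c = 59/82
  ⇒ ω_c²/ω_r² = 59/82
Coupling ω_r² = ω_r¹ ⇒ overall = 118/89 × 59/82 = 3481/3649

3481/3649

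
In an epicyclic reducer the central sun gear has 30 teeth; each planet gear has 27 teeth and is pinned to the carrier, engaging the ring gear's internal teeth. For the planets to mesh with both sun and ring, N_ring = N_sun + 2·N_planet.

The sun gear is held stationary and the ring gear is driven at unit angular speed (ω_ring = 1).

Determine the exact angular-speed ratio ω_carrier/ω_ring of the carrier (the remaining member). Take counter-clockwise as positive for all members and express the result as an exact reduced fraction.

N_ring = 30 + 2·27 = 84
30(ω_s−ω_c) = −84(ω_r−ω_c),  ω_s=0, ω_r=1
30(0−ω_c) = −84(1−ω_c)  ⇒  114ω_c = 84  ⇒  ω_c = 14/19
ω_c/ω_r = 14/19

14/19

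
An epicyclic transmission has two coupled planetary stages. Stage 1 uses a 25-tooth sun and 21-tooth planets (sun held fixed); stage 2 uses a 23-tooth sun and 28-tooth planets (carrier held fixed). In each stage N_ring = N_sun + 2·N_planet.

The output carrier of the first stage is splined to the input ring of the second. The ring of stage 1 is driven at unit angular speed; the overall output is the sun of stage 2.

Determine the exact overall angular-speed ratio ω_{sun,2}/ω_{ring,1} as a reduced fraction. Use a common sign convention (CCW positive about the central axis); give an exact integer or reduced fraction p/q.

Stage 1: N_ring = 25 + 2·21 = 67
Stage 1: 25(ω_s−ω_c) = −67(ω_r−ω_c),  ω_s=0, ω_r=1
Stage 1: 25(0−ω_c) = −67(1−ω_c)  ⇒  92ω_c = 67  ⇒  ω_c = 67/92
  ⇒ ω_c¹/ω_r¹ = 67/92
Stage 2: N_ring = 23 + 2·28 = 79
Stage 2: 23(ω_s−ω_c) = −79(ω_r−ω_c),  ω_c=0, ω_r=1
Stage 2: ω_s = 0 − (79/23)(1−0) = -79/23
  ⇒ ω_s²/ω_r² = -79/23
Coupling ω_r² = ω_c¹ ⇒ overall = 67/92 × -79/23 = -5293/2116

-5293/2116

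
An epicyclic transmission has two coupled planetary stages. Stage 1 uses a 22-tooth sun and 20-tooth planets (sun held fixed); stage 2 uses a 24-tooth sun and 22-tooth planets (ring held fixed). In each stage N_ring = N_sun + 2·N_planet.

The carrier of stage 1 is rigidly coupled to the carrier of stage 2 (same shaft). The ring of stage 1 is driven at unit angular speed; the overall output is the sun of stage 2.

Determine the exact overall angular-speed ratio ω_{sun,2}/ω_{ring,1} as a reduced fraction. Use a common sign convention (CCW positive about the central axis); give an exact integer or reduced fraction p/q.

713/252

Stage 1: N_ring = 22 + 2·20 = 62
Stage 1: 22(ω_s−ω_c) = −62(ω_r−ω_c),  ω_s=0, ω_r=1
Stage 1: 22(0−ω_c) = −62(1−ω_c)  ⇒  84ω_c = 62  ⇒  ω_c = 31/42
  ⇒ ω_c¹/ω_r¹ = 31/42
Stage 2: N_ring = 24 + 2·22 = 68
Stage 2: 24(ω_s−ω_c) = −68(ω_r−ω_c),  ω_r=0, ω_c=1
Stage 2: ω_s = 1 − (68/24)(0−1) = 23/6
  ⇒ ω_s²/ω_c² = 23/6
Coupling ω_c² = ω_c¹ ⇒ overall = 31/42 × 23/6 = 713/252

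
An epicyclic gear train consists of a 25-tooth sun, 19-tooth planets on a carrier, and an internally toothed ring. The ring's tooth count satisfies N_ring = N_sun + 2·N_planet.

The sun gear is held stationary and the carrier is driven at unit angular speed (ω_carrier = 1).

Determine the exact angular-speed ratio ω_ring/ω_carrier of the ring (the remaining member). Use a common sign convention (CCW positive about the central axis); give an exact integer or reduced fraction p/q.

88/63

N_ring = 25 + 2·19 = 63
25(ω_s−ω_c) = −63(ω_r−ω_c),  ω_s=0, ω_c=1
ω_r = 1 − (25/63)(0−1) = 88/63
ω_r/ω_c = 88/63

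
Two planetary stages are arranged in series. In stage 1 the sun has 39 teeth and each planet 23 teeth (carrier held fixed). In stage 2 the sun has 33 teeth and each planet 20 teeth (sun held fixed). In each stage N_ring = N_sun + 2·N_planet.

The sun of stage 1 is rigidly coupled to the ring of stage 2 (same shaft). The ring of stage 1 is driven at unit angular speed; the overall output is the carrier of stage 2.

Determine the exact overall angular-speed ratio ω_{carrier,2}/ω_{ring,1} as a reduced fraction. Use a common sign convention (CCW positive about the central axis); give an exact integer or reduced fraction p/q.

-6205/4134

Stage 1: N_ring = 39 + 2·23 = 85
Stage 1: 39(ω_s−ω_c) = −85(ω_r−ω_c),  ω_c=0, ω_r=1
Stage 1: ω_s = 0 − (85/39)(1−0) = -85/39
  ⇒ ω_s¹/ω_r¹ = -85/39
Stage 2: N_ring = 33 + 2·20 = 73
Stage 2: 33(ω_s−ω_c) = −73(ω_r−ω_c),  ω_s=0, ω_r=1
Stage 2: 33(0−ω_c) = −73(1−ω_c)  ⇒  106ω_c = 73  ⇒  ω_c = 73/106
  ⇒ ω_c²/ω_r² = 73/106
Coupling ω_r² = ω_s¹ ⇒ overall = -85/39 × 73/106 = -6205/4134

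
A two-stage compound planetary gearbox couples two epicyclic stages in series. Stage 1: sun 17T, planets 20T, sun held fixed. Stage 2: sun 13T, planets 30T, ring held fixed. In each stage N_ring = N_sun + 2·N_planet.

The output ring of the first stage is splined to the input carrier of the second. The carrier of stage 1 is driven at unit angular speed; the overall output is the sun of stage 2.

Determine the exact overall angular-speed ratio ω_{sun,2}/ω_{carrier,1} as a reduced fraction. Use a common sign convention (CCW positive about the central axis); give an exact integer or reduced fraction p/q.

6364/741

Stage 1: N_ring = 17 + 2·20 = 57
Stage 1: 17(ω_s−ω_c) = −57(ω_r−ω_c),  ω_s=0, ω_c=1
Stage 1: ω_r = 1 − (17/57)(0−1) = 74/57
  ⇒ ω_r¹/ω_c¹ = 74/57
Stage 2: N_ring = 13 + 2·30 = 73
Stage 2: 13(ω_s−ω_c) = −73(ω_r−ω_c),  ω_r=0, ω_c=1
Stage 2: ω_s = 1 − (73/13)(0−1) = 86/13
  ⇒ ω_s²/ω_c² = 86/13
Coupling ω_c² = ω_r¹ ⇒ overall = 74/57 × 86/13 = 6364/741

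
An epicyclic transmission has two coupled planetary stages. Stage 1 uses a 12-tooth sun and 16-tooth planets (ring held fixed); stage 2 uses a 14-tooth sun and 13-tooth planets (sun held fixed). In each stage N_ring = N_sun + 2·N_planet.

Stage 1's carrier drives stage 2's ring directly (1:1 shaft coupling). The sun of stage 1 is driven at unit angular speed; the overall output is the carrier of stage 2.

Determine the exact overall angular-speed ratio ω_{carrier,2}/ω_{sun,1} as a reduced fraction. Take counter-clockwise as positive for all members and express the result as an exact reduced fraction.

Stage 1: N_ring = 12 + 2·16 = 44
Stage 1: 12(ω_s−ω_c) = −44(ω_r−ω_c),  ω_r=0, ω_s=1
Stage 1: 12(1−ω_c) = −44(0−ω_c)  ⇒  56ω_c = 12  ⇒  ω_c = 3/14
  ⇒ ω_c¹/ω_s¹ = 3/14
Stage 2: N_ring = 14 + 2·13 = 40
Stage 2: 14(ω_s−ω_c) = −40(ω_r−ω_c),  ω_s=0, ω_r=1
Stage 2: 14(0−ω_c) = −40(1−ω_c)  ⇒  54ω_c = 40  ⇒  ω_c = 20/27
  ⇒ ω_c²/ω_r² = 20/27
Coupling ω_r² = ω_c¹ ⇒ overall = 3/14 × 20/27 = 10/63

10/63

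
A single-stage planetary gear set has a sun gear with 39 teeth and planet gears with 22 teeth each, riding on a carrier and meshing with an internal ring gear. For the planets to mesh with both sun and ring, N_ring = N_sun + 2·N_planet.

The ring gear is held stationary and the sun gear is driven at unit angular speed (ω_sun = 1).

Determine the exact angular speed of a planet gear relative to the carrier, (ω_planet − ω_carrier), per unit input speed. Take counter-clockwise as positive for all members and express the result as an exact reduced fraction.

N_ring = 39 + 2·22 = 83
39(ω_s−ω_c) = −83(ω_r−ω_c),  ω_r=0, ω_s=1
39(1−ω_c) = −83(0−ω_c)  ⇒  122ω_c = 39  ⇒  ω_c = 39/122
sun–planet: 39·(1−39/122) = −22·(ω_p−ω_c)  ⇒  ω_p−ω_c = −(39/22)·(83/122) = -3237/2684

-3237/2684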